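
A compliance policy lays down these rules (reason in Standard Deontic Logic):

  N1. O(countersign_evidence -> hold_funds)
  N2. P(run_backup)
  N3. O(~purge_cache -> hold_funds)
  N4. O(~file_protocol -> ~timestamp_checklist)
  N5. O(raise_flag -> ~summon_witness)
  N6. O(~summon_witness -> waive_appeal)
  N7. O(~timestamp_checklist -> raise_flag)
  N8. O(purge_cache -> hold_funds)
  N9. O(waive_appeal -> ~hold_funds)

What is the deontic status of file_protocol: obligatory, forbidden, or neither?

Premises 8 and 3 cover both cases: O(purge_cache -> hold_funds) and O(~purge_cache -> hold_funds). Since purge_cache ∨ ~purge_cache is a tautology, O(hold_funds) follows.
Premise 9, O(waive_appeal -> ~hold_funds), contraposes to O(hold_funds -> ~waive_appeal); with O(hold_funds) we get O(~waive_appeal).
The contrapositive of premise 6 (O(~summon_witness -> waive_appeal)) is O(~waive_appeal -> summon_witness), and O(~waive_appeal) is already established, so O(summon_witness).
The contrapositive of premise 5 (O(raise_flag -> ~summon_witness)) is O(summon_witness -> ~raise_flag), and O(summon_witness) is already established, so O(~raise_flag).
Premise 7, O(~timestamp_checklist -> raise_flag), contraposes to O(~raise_flag -> timestamp_checklist); with O(~raise_flag) we get O(timestamp_checklist).
The contrapositive of premise 4 (O(~file_protocol -> ~timestamp_checklist)) is O(timestamp_checklist -> file_protocol), and O(timestamp_checklist) is already established, so O(file_protocol).
Premises 1, 2 do not contribute to this derivation.
Hence file_protocol is obligatory.

Obligatory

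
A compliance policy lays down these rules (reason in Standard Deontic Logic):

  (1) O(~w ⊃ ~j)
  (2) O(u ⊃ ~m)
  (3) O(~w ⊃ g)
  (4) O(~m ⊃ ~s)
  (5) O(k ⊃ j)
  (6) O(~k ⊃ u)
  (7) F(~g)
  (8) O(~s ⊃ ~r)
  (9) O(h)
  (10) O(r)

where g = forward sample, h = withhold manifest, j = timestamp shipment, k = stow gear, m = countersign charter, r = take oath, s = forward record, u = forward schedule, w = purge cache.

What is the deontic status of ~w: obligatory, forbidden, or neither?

Premise 10 gives O(r).
Premise 8, O(~s ⊃ ~r), contraposes to O(r ⊃ s); with O(r) we get O(s).
The contrapositive of premise 4 (O(~m ⊃ ~s)) is O(s ⊃ m), and O(s) is already established, so O(m).
Premise 2, O(u ⊃ ~m), contraposes to O(m ⊃ ~u); with O(m) we get O(~u).
Premise 6 is O(~k ⊃ u); contrapositively O(~u ⊃ k). Since O(~u) holds, K gives O(k).
From O(k) and premise 5, O(k ⊃ j), we obtain O(j).
The contrapositive of premise 1 (O(~w ⊃ ~j)) is O(j ⊃ w), and O(j) is already established, so O(w).
Premises 3, 7, 9 do not contribute to this derivation.
Thus O(w), which is F(~w): ~w is forbidden.

Forbidden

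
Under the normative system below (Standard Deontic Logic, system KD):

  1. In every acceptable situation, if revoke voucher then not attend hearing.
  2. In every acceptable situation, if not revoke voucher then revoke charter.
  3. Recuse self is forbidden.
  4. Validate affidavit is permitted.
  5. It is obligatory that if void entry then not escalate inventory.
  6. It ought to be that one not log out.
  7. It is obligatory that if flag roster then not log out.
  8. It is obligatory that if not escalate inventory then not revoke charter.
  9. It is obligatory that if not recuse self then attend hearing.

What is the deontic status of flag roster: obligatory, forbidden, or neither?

Neither

Premise 7 is O(flag_roster → ¬log_out); even if O(¬log_out) held, inferring O(flag_roster) would be affirming the consequent — invalid.
No premise or chain of K-axiom applications forces O(flag_roster), and none forces O(¬flag_roster). So flag_roster is neither obligatory nor forbidden under these norms.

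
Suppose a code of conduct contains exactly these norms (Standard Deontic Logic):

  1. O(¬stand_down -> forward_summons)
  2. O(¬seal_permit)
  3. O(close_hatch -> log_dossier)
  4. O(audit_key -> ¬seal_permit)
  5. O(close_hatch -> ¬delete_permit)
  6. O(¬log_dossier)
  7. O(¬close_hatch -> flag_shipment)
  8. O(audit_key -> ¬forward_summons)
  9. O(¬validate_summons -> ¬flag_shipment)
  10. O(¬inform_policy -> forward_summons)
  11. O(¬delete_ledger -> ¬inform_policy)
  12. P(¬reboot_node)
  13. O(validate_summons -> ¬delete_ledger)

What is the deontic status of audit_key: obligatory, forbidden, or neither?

Premise 6 gives O(¬log_dossier).
Premise 3, O(close_hatch -> log_dossier), contraposes to O(¬log_dossier -> ¬close_hatch); with O(¬log_dossier) we get O(¬close_hatch).
With premise 7, O(¬close_hatch -> flag_shipment), the K-axiom yields O(flag_shipment).
Premise 9 is O(¬validate_summons -> ¬flag_shipment); contrapositively O(flag_shipment -> validate_summons). Since O(flag_shipment) holds, K gives O(validate_summons).
With premise 13, O(validate_summons -> ¬delete_ledger), the K-axiom yields O(¬delete_ledger).
From O(¬delete_ledger) and premise 11, O(¬delete_ledger -> ¬inform_policy), we obtain O(¬inform_policy).
Applying K to premise 10 (O(¬inform_policy -> forward_summons)) and O(¬inform_policy) yields O(forward_summons).
Premise 8, O(audit_key -> ¬forward_summons), contraposes to O(forward_summons -> ¬audit_key); with O(forward_summons) we get O(¬audit_key).
Premises 1, 2, 4, 5, 12 do not contribute to this derivation.
Thus O(¬audit_key), which is F(audit_key): audit_key is forbidden.

Forbidden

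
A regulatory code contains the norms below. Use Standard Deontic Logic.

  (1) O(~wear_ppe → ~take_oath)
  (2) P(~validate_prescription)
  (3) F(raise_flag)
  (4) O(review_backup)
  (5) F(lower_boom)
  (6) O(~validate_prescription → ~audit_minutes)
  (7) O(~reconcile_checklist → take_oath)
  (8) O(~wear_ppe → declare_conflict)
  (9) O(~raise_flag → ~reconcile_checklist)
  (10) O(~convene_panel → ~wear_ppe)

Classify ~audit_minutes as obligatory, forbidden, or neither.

Premise 6 is O(~validate_prescription → ~audit_minutes), but O(~validate_prescription) is not derivable from the premises (the permission P(~validate_prescription) asserts only ~O(validate_prescription), not O(~validate_prescription)), so it does not yield O(~audit_minutes).
No premise or chain of K-axiom applications forces O(~audit_minutes), and none forces O(audit_minutes). So ~audit_minutes is neither obligatory nor forbidden under these norms.

Neither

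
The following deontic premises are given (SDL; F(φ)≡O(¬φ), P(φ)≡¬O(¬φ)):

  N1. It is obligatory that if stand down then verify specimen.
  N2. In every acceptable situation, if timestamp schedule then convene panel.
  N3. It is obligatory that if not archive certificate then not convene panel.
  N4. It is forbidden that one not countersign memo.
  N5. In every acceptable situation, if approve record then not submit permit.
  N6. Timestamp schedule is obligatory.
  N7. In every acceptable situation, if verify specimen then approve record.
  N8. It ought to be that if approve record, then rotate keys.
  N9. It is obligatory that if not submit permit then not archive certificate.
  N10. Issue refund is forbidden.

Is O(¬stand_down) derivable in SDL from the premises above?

Yes

From premise 6 we have O(timestamp_schedule).
Applying K to premise 2 (O(timestamp_schedule → convene_panel)) and O(timestamp_schedule) yields O(convene_panel).
The contrapositive of premise 3 (O(¬archive_certificate → ¬convene_panel)) is O(convene_panel → archive_certificate), and O(convene_panel) is already established, so O(archive_certificate).
The contrapositive of premise 9 (O(¬submit_permit → ¬archive_certificate)) is O(archive_certificate → submit_permit), and O(archive_certificate) is already established, so O(submit_permit).
The contrapositive of premise 5 (O(approve_record → ¬submit_permit)) is O(submit_permit → ¬approve_record), and O(submit_permit) is already established, so O(¬approve_record).
Premise 7, O(verify_specimen → approve_record), contraposes to O(¬approve_record → ¬verify_specimen); with O(¬approve_record) we get O(¬verify_specimen).
The contrapositive of premise 1 (O(stand_down → verify_specimen)) is O(¬verify_specimen → ¬stand_down), and O(¬verify_specimen) is already established, so O(¬stand_down).
Premises 4, 8, 10 do not contribute to this derivation.
So O(¬stand_down) follows.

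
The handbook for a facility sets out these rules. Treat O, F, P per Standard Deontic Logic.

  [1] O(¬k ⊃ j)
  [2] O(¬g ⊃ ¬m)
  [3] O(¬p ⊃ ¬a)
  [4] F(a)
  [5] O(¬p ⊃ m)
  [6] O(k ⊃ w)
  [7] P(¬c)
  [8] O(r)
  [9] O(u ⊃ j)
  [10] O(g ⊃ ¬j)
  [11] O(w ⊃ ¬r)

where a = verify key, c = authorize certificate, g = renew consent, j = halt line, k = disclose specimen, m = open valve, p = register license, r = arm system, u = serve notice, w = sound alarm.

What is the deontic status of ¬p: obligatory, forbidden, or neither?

Forbidden

From premise 8 we have O(r).
Premise 11, O(w ⊃ ¬r), contraposes to O(r ⊃ ¬w); with O(r) we get O(¬w).
Premise 6 is O(k ⊃ w); contrapositively O(¬w ⊃ ¬k). Since O(¬w) holds, K gives O(¬k).
Premise 1 is O(¬k ⊃ j); since O(¬k), deontic closure gives O(j).
Premise 10 is O(g ⊃ ¬j); contrapositively O(j ⊃ ¬g). Since O(j) holds, K gives O(¬g).
With premise 2, O(¬g ⊃ ¬m), the K-axiom yields O(¬m).
Premise 5, O(¬p ⊃ m), contraposes to O(¬m ⊃ p); with O(¬m) we get O(p).
Premises 3, 4, 7, 9 do not contribute to this derivation.
Thus O(p), which is F(¬p): ¬p is forbidden.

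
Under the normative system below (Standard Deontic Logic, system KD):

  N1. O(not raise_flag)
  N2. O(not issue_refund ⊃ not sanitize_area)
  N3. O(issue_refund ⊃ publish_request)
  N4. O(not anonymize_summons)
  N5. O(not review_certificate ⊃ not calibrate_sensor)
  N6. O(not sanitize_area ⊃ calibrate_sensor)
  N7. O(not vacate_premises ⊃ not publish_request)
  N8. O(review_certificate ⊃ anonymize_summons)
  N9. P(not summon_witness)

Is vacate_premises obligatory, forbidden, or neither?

From premise 4 we have O(not anonymize_summons).
The contrapositive of premise 8 (O(review_certificate ⊃ anonymize_summons)) is O(not anonymize_summons ⊃ not review_certificate), and O(not anonymize_summons) is already established, so O(not review_certificate).
Applying K to premise 5 (O(not review_certificate ⊃ not calibrate_sensor)) and O(not review_certificate) yields O(not calibrate_sensor).
Premise 6 is O(not sanitize_area ⊃ calibrate_sensor); contrapositively O(not calibrate_sensor ⊃ sanitize_area). Since O(not calibrate_sensor) holds, K gives O(sanitize_area).
Premise 2, O(not issue_refund ⊃ not sanitize_area), contraposes to O(sanitize_area ⊃ issue_refund); with O(sanitize_area) we get O(issue_refund).
With premise 3, O(issue_refund ⊃ publish_request), the K-axiom yields O(publish_request).
Premise 7, O(not vacate_premises ⊃ not publish_request), contraposes to O(publish_request ⊃ vacate_premises); with O(publish_request) we get O(vacate_premises).
Premises 1, 9 do not contribute to this derivation.
Hence vacate_premises is obligatory.

Obligatory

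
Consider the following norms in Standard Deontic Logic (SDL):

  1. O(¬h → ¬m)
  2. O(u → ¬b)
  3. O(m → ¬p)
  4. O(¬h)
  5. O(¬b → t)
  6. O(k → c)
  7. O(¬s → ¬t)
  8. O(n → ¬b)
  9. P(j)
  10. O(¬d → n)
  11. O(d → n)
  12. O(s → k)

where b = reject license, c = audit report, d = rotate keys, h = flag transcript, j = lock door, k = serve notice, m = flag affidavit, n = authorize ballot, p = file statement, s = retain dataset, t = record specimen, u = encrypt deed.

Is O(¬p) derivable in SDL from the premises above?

No

Premise 3 is O(m → ¬p), but O(m) is not derivable from the premises, so it does not yield O(¬p).
No other premise forces O(¬p). An ideal world satisfying every premise can still have ¬p false, so O(¬p) is not derivable.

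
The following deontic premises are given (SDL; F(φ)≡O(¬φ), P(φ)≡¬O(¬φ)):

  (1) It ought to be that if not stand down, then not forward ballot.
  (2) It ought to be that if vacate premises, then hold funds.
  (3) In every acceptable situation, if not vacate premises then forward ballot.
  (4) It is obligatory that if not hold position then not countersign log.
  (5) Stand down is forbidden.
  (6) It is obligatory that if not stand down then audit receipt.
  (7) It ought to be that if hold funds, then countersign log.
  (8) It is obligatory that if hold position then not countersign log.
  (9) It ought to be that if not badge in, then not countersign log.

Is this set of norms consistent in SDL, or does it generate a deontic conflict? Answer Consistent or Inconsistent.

Inconsistent

By case analysis on hold_position: premise 8 gives O(hold_position → ¬countersign_log) and premise 4 gives O(¬hold_position → ¬countersign_log), so O(¬countersign_log) either way.
Premise 7, O(hold_funds → countersign_log), contraposes to O(¬countersign_log → ¬hold_funds); with O(¬countersign_log) we get O(¬hold_funds).
Premise 2, O(vacate_premises → hold_funds), contraposes to O(¬hold_funds → ¬vacate_premises); with O(¬hold_funds) we get O(¬vacate_premises).
From O(¬vacate_premises) and premise 3, O(¬vacate_premises → forward_ballot), we obtain O(forward_ballot).
The contrapositive of premise 1 (O(¬stand_down → ¬forward_ballot)) is O(forward_ballot → stand_down), and O(forward_ballot) is already established, so O(stand_down).
Yet premise 5 is F(stand_down), i.e. O(¬stand_down).
We now have both O(stand_down) and O(¬stand_down) — stand_down is simultaneously obligatory and forbidden, violating the D-axiom.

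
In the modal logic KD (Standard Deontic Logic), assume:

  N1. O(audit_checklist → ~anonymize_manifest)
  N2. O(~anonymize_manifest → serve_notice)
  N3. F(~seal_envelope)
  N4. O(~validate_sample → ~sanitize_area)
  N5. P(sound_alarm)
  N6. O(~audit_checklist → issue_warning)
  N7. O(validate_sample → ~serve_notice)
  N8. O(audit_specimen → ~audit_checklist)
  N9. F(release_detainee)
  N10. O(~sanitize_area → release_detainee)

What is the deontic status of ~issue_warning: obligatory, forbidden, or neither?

Premise 9 is F(release_detainee), i.e. O(~release_detainee).
The contrapositive of premise 10 (O(~sanitize_area → release_detainee)) is O(~release_detainee → sanitize_area), and O(~release_detainee) is already established, so O(sanitize_area).
Premise 4, O(~validate_sample → ~sanitize_area), contraposes to O(sanitize_area → validate_sample); with O(sanitize_area) we get O(validate_sample).
From O(validate_sample) and premise 7, O(validate_sample → ~serve_notice), we obtain O(~serve_notice).
The contrapositive of premise 2 (O(~anonymize_manifest → serve_notice)) is O(~serve_notice → anonymize_manifest), and O(~serve_notice) is already established, so O(anonymize_manifest).
The contrapositive of premise 1 (O(audit_checklist → ~anonymize_manifest)) is O(anonymize_manifest → ~audit_checklist), and O(anonymize_manifest) is already established, so O(~audit_checklist).
Premise 6 is O(~audit_checklist → issue_warning); since O(~audit_checklist), deontic closure gives O(issue_warning).
Premises 3, 5, 8 do not contribute to this derivation.
Thus O(issue_warning), which is F(~issue_warning): ~issue_warning is forbidden.

Forbidden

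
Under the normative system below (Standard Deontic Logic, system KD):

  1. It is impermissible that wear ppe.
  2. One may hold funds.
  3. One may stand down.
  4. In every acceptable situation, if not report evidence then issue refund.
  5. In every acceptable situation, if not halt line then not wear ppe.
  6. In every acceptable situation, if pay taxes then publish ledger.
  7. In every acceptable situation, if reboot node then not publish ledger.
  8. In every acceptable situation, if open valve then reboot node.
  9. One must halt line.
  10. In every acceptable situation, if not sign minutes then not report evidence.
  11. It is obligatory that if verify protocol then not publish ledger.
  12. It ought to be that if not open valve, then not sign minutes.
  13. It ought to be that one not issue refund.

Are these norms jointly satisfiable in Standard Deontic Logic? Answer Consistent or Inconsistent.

Premise 5 is O(¬halt_line → ¬wear_ppe); even if O(¬wear_ppe) held, inferring O(¬halt_line) would be affirming the consequent — invalid.
So O(¬halt_line) is not derivable, and the apparent clash with O(halt_line) does not arise.
A world satisfying every obligation exists (e.g. halt_line=true, hold_funds=false, issue_refund=false, open_valve=true, pay_taxes=false, publish_ledger=false, reboot_node=true, report_evidence=true, sign_minutes=true, stand_down=false, verify_protocol=false, wear_ppe=false); no atom is both obligatory and forbidden, so the set is consistent.

Consistent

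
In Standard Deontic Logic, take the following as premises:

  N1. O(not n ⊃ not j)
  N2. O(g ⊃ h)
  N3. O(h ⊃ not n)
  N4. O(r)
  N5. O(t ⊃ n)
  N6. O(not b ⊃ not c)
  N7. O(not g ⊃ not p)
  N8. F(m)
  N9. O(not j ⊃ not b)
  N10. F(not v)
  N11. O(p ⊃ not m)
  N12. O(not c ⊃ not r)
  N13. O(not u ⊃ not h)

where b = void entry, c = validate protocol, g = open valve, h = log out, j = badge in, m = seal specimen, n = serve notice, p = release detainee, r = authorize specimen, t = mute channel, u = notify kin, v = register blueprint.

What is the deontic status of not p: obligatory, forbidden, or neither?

Obligatory

Premise 4 states O(r) outright.
The contrapositive of premise 12 (O(not c ⊃ not r)) is O(r ⊃ c), and O(r) is already established, so O(c).
Premise 6, O(not b ⊃ not c), contraposes to O(c ⊃ b); with O(c) we get O(b).
The contrapositive of premise 9 (O(not j ⊃ not b)) is O(b ⊃ j), and O(b) is already established, so O(j).
Premise 1 is O(not n ⊃ not j); contrapositively O(j ⊃ n). Since O(j) holds, K gives O(n).
Premise 3, O(h ⊃ not n), contraposes to O(n ⊃ not h); with O(n) we get O(not h).
Premise 2 is O(g ⊃ h); contrapositively O(not h ⊃ not g). Since O(not h) holds, K gives O(not g).
From O(not g) and premise 7, O(not g ⊃ not p), we obtain O(not p).
Premises 5, 8, 10, 11, 13 do not contribute to this derivation.
Hence not p is obligatory.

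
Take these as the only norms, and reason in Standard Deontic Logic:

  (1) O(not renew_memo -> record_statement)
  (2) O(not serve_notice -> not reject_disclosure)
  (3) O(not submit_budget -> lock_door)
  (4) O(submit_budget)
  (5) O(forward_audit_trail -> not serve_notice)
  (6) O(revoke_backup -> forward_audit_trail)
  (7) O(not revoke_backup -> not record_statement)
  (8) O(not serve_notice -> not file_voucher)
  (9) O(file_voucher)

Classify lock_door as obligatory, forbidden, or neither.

Neither

Premise 3 is O(not submit_budget -> lock_door), but O(not submit_budget) is not derivable from the premises, so it does not yield O(lock_door).
No premise or chain of K-axiom applications forces O(lock_door), and none forces O(not lock_door). So lock_door is neither obligatory nor forbidden under these norms.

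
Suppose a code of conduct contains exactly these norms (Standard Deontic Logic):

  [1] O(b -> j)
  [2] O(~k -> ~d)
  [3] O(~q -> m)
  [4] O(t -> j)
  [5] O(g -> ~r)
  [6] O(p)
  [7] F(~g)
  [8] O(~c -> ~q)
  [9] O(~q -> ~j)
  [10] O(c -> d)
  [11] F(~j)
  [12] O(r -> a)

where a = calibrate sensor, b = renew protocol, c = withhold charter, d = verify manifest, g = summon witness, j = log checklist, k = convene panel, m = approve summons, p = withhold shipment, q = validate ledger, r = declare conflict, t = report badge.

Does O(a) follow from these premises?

Premise 12 is O(r -> a), but O(r) is not derivable from the premises, so it does not yield O(a).
No other premise forces O(a). An ideal world satisfying every premise can still have a false, so O(a) is not derivable.

No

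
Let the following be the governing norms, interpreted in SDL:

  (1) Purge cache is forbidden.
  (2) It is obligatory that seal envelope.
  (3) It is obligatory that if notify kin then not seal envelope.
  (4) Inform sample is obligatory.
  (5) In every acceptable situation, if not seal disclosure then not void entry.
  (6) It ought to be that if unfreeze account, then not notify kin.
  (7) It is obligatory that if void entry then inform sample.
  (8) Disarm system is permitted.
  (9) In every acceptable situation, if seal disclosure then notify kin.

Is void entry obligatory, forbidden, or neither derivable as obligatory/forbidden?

Forbidden

Premise 2 gives O(seal_envelope).
The contrapositive of premise 3 (O(notify_kin → ¬seal_envelope)) is O(seal_envelope → ¬notify_kin), and O(seal_envelope) is already established, so O(¬notify_kin).
Premise 9 is O(seal_disclosure → notify_kin); contrapositively O(¬notify_kin → ¬seal_disclosure). Since O(¬notify_kin) holds, K gives O(¬seal_disclosure).
Premise 5 is O(¬seal_disclosure → ¬void_entry); since O(¬seal_disclosure), deontic closure gives O(¬void_entry).
Premises 1, 4, 6, 7, 8 do not contribute to this derivation.
Thus O(¬void_entry), which is F(void_entry): void_entry is forbidden.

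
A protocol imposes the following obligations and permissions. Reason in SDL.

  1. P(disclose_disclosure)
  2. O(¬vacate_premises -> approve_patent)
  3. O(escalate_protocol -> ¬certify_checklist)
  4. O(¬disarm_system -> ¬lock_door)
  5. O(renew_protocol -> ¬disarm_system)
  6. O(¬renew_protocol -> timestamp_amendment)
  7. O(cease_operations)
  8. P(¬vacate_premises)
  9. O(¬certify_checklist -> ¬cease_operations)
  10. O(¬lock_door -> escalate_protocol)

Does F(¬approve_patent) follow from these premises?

No

Premise 2 is O(¬vacate_premises -> approve_patent), but O(¬vacate_premises) is not derivable from the premises (the permission P(¬vacate_premises) asserts only ¬O(vacate_premises), not O(¬vacate_premises)), so it does not yield O(approve_patent).
No other premise forces O(approve_patent). An ideal world satisfying every premise can still have ¬approve_patent true, so F(¬approve_patent) is not derivable.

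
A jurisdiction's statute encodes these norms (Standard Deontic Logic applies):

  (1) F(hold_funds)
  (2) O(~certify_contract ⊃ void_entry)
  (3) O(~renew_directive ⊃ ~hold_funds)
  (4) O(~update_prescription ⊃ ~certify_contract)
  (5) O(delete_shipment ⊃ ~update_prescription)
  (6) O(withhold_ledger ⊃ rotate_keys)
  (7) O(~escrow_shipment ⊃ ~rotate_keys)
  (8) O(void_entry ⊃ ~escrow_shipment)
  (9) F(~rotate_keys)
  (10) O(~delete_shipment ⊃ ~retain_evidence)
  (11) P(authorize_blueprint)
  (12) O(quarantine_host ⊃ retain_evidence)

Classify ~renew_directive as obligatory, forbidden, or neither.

Neither

Premise 3 is O(~renew_directive ⊃ ~hold_funds); even if O(~hold_funds) held, inferring O(~renew_directive) would be affirming the consequent — invalid.
No premise or chain of K-axiom applications forces O(~renew_directive), and none forces O(renew_directive). So ~renew_directive is neither obligatory nor forbidden under these norms.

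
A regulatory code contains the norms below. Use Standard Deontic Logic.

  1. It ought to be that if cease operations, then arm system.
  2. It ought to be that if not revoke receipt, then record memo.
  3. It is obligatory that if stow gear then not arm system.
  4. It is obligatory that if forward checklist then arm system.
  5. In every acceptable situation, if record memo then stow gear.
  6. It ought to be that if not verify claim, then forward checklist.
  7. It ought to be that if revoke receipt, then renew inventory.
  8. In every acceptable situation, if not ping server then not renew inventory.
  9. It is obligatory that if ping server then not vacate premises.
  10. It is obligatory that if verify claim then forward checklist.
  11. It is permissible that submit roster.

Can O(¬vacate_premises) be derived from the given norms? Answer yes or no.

Yes

Premises 10 and 6 are O(verify_claim → forward_checklist) and O(¬verify_claim → forward_checklist); every ideal world satisfies verify_claim or ¬verify_claim, so in either case forward_checklist holds — hence O(forward_checklist).
With premise 4, O(forward_checklist → arm_system), the K-axiom yields O(arm_system).
Premise 3 is O(stow_gear → ¬arm_system); contrapositively O(arm_system → ¬stow_gear). Since O(arm_system) holds, K gives O(¬stow_gear).
Premise 5, O(record_memo → stow_gear), contraposes to O(¬stow_gear → ¬record_memo); with O(¬stow_gear) we get O(¬record_memo).
Premise 2 is O(¬revoke_receipt → record_memo); contrapositively O(¬record_memo → revoke_receipt). Since O(¬record_memo) holds, K gives O(revoke_receipt).
Applying K to premise 7 (O(revoke_receipt → renew_inventory)) and O(revoke_receipt) yields O(renew_inventory).
Premise 8 is O(¬ping_server → ¬renew_inventory); contrapositively O(renew_inventory → ping_server). Since O(renew_inventory) holds, K gives O(ping_server).
Applying K to premise 9 (O(ping_server → ¬vacate_premises)) and O(ping_server) yields O(¬vacate_premises).
Premises 1, 11 do not contribute to this derivation.
So O(¬vacate_premises) follows.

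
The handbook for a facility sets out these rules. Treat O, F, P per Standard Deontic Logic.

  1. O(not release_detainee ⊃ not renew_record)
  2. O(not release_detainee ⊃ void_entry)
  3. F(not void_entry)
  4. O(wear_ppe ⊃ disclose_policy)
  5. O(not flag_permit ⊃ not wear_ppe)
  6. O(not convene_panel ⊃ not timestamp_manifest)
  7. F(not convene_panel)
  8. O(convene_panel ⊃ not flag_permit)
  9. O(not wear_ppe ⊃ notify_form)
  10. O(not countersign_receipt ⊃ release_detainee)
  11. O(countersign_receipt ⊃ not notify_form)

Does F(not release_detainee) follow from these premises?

Premise 7 is F(not convene_panel), i.e. O(convene_panel).
Premise 8 is O(convene_panel ⊃ not flag_permit); since O(convene_panel), deontic closure gives O(not flag_permit).
From O(not flag_permit) and premise 5, O(not flag_permit ⊃ not wear_ppe), we obtain O(not wear_ppe).
Premise 9 is O(not wear_ppe ⊃ notify_form); since O(not wear_ppe), deontic closure gives O(notify_form).
Premise 11, O(countersign_receipt ⊃ not notify_form), contraposes to O(notify_form ⊃ not countersign_receipt); with O(notify_form) we get O(not countersign_receipt).
With premise 10, O(not countersign_receipt ⊃ release_detainee), the K-axiom yields O(release_detainee).
Premises 1, 2, 3, 4, 6 do not contribute to this derivation.
So O(release_detainee) holds, i.e. F(not release_detainee). The claim follows.

Yes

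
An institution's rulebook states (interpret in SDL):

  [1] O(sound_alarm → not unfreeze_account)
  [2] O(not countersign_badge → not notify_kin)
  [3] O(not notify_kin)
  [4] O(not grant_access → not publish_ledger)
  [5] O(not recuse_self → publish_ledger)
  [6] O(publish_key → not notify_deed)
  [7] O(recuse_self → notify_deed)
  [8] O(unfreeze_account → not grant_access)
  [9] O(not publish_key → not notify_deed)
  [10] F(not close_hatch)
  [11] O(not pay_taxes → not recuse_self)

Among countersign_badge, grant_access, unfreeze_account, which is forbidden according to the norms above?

unfreeze_account

Premises 6 and 9 cover both cases: O(publish_key → not notify_deed) and O(not publish_key → not notify_deed). Since publish_key ∨ not publish_key is a tautology, O(not notify_deed) follows.
Premise 7, O(recuse_self → notify_deed), contraposes to O(not notify_deed → not recuse_self); with O(not notify_deed) we get O(not recuse_self).
Premise 5 is O(not recuse_self → publish_ledger); since O(not recuse_self), deontic closure gives O(publish_ledger).
The contrapositive of premise 4 (O(not grant_access → not publish_ledger)) is O(publish_ledger → grant_access), and O(publish_ledger) is already established, so O(grant_access).
Premise 8 is O(unfreeze_account → not grant_access); contrapositively O(grant_access → not unfreeze_account). Since O(grant_access) holds, K gives O(not unfreeze_account).
So O(not unfreeze_account) holds, i.e. unfreeze_account is forbidden. None of the other listed options is forbidden under the premises.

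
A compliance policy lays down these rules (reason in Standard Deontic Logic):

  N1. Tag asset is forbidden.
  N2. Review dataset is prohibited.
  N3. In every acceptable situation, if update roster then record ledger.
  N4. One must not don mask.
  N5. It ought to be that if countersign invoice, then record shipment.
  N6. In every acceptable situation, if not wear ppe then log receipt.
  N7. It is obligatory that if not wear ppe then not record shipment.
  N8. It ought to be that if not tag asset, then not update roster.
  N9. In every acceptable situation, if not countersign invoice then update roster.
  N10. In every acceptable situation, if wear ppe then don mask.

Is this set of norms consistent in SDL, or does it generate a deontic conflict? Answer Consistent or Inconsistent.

Inconsistent

Premise 1, F(tag_asset), is equivalent to O(¬tag_asset).
Applying K to premise 8 (O(¬tag_asset → ¬update_roster)) and O(¬tag_asset) yields O(¬update_roster).
The contrapositive of premise 9 (O(¬countersign_invoice → update_roster)) is O(¬update_roster → countersign_invoice), and O(¬update_roster) is already established, so O(countersign_invoice).
From O(countersign_invoice) and premise 5, O(countersign_invoice → record_shipment), we obtain O(record_shipment).
The contrapositive of premise 7 (O(¬wear_ppe → ¬record_shipment)) is O(record_shipment → wear_ppe), and O(record_shipment) is already established, so O(wear_ppe).
With premise 10, O(wear_ppe → don_mask), the K-axiom yields O(don_mask).
However, F(don_mask) at premise 4 amounts to O(¬don_mask).
We now have both O(don_mask) and O(¬don_mask) — don_mask is simultaneously obligatory and forbidden, violating the D-axiom.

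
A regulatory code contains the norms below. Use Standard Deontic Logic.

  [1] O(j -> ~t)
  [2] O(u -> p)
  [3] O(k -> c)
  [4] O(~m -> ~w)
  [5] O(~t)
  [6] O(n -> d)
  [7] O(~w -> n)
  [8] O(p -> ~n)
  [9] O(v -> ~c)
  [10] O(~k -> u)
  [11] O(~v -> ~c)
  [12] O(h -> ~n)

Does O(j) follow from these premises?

No

Premise 1 is O(j -> ~t); even if O(~t) held, inferring O(j) would be affirming the consequent — invalid.
No other premise forces O(j). An ideal world satisfying every premise can still have j false, so O(j) is not derivable.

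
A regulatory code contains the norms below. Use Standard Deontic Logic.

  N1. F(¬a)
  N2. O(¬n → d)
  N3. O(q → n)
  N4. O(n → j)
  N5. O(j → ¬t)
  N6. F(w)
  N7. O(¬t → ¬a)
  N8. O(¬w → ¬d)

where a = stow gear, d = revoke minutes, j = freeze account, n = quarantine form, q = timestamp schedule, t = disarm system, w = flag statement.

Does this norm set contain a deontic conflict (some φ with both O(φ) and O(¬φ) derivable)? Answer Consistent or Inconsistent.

Premise 6, F(w), is equivalent to O(¬w).
Premise 8 is O(¬w → ¬d); since O(¬w), deontic closure gives O(¬d).
Premise 2 is O(¬n → d); contrapositively O(¬d → n). Since O(¬d) holds, K gives O(n).
Applying K to premise 4 (O(n → j)) and O(n) yields O(j).
From O(j) and premise 5, O(j → ¬t), we obtain O(¬t).
From O(¬t) and premise 7, O(¬t → ¬a), we obtain O(¬a).
However, F(¬a) at premise 1 amounts to O(a).
We now have both O(¬a) and O(a) — a is simultaneously obligatory and forbidden, violating the D-axiom.

Inconsistent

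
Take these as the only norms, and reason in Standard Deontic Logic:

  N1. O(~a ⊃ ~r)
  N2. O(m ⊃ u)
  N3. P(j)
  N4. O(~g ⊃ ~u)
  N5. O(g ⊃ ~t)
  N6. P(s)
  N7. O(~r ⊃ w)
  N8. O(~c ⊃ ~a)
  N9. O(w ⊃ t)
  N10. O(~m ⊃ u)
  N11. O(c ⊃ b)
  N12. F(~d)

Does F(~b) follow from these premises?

By case analysis on m: premise 2 gives O(m ⊃ u) and premise 10 gives O(~m ⊃ u), so O(u) either way.
Premise 4, O(~g ⊃ ~u), contraposes to O(u ⊃ g); with O(u) we get O(g).
Applying K to premise 5 (O(g ⊃ ~t)) and O(g) yields O(~t).
The contrapositive of premise 9 (O(w ⊃ t)) is O(~t ⊃ ~w), and O(~t) is already established, so O(~w).
Premise 7, O(~r ⊃ w), contraposes to O(~w ⊃ r); with O(~w) we get O(r).
Premise 1 is O(~a ⊃ ~r); contrapositively O(r ⊃ a). Since O(r) holds, K gives O(a).
Premise 8, O(~c ⊃ ~a), contraposes to O(a ⊃ c); with O(a) we get O(c).
With premise 11, O(c ⊃ b), the K-axiom yields O(b).
Premises 3, 6, 12 do not contribute to this derivation.
So O(b) holds, i.e. F(~b). The claim follows.

Yes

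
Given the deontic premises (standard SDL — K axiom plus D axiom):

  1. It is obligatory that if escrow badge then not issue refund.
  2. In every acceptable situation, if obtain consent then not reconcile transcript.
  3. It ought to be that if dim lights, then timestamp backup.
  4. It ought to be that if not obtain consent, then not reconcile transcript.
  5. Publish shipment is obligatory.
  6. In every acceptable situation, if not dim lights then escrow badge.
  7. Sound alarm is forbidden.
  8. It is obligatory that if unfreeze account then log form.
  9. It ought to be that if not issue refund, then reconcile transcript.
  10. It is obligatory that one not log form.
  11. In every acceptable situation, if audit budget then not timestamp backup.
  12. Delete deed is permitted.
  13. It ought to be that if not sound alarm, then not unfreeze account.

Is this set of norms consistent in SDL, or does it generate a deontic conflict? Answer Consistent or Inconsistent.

Premise 8 is O(unfreeze_account → log_form), but O(unfreeze_account) is not derivable from the premises, so it does not yield O(log_form).
So O(log_form) is not derivable, and the apparent clash with O(¬log_form) does not arise.
A world satisfying every obligation exists (e.g. audit_budget=false, delete_deed=false, dim_lights=true, escrow_badge=false, issue_refund=true, log_form=false, obtain_consent=false, publish_shipment=true, reconcile_transcript=false, sound_alarm=false, timestamp_backup=true, unfreeze_account=false); no atom is both obligatory and forbidden, so the set is consistent.

Consistent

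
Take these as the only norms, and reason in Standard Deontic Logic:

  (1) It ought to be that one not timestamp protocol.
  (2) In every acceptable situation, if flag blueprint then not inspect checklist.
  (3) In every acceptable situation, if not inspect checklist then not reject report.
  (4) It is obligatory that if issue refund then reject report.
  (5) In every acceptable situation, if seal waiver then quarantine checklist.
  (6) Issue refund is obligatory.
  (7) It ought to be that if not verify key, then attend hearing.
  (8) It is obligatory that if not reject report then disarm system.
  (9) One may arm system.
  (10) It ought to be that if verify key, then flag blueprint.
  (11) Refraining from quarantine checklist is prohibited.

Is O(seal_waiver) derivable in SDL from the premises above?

Premise 5 is O(seal_waiver → quarantine_checklist); even if O(quarantine_checklist) held, inferring O(seal_waiver) would be affirming the consequent — invalid.
No other premise forces O(seal_waiver). An ideal world satisfying every premise can still have seal_waiver false, so O(seal_waiver) is not derivable.

No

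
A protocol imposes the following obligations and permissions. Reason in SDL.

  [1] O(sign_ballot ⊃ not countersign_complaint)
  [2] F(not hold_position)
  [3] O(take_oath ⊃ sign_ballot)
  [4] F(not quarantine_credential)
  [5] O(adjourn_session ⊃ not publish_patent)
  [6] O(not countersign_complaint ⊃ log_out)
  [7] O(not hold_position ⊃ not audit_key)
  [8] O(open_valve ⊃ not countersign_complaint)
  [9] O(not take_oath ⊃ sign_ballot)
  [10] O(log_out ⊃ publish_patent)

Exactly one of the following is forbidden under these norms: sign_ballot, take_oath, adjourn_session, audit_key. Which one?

adjourn_session

Premises 3 and 9 are O(take_oath ⊃ sign_ballot) and O(not take_oath ⊃ sign_ballot); every ideal world satisfies take_oath or not take_oath, so in either case sign_ballot holds — hence O(sign_ballot).
From O(sign_ballot) and premise 1, O(sign_ballot ⊃ not countersign_complaint), we obtain O(not countersign_complaint).
Applying K to premise 6 (O(not countersign_complaint ⊃ log_out)) and O(not countersign_complaint) yields O(log_out).
Applying K to premise 10 (O(log_out ⊃ publish_patent)) and O(log_out) yields O(publish_patent).
Premise 5, O(adjourn_session ⊃ not publish_patent), contraposes to O(publish_patent ⊃ not adjourn_session); with O(publish_patent) we get O(not adjourn_session).
So O(not adjourn_session) holds, i.e. adjourn_session is forbidden. None of the other listed options is forbidden under the premises.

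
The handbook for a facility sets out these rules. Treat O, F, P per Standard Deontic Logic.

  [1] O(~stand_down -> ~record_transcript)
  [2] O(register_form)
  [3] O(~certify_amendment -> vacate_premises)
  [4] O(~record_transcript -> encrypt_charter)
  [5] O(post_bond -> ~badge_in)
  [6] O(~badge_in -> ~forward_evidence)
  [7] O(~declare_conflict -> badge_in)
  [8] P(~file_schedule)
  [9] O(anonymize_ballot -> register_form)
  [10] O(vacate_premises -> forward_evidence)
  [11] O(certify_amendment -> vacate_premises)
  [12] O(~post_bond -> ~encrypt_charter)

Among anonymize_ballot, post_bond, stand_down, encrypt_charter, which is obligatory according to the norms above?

stand_down

By case analysis on ~certify_amendment: premise 3 gives O(~certify_amendment -> vacate_premises) and premise 11 gives O(certify_amendment -> vacate_premises), so O(vacate_premises) either way.
With premise 10, O(vacate_premises -> forward_evidence), the K-axiom yields O(forward_evidence).
Premise 6 is O(~badge_in -> ~forward_evidence); contrapositively O(forward_evidence -> badge_in). Since O(forward_evidence) holds, K gives O(badge_in).
The contrapositive of premise 5 (O(post_bond -> ~badge_in)) is O(badge_in -> ~post_bond), and O(badge_in) is already established, so O(~post_bond).
Applying K to premise 12 (O(~post_bond -> ~encrypt_charter)) and O(~post_bond) yields O(~encrypt_charter).
The contrapositive of premise 4 (O(~record_transcript -> encrypt_charter)) is O(~encrypt_charter -> record_transcript), and O(~encrypt_charter) is already established, so O(record_transcript).
Premise 1, O(~stand_down -> ~record_transcript), contraposes to O(record_transcript -> stand_down); with O(record_transcript) we get O(stand_down).
So O(stand_down) holds — stand_down is obligatory. None of the other listed options is made obligatory by any chain of premises.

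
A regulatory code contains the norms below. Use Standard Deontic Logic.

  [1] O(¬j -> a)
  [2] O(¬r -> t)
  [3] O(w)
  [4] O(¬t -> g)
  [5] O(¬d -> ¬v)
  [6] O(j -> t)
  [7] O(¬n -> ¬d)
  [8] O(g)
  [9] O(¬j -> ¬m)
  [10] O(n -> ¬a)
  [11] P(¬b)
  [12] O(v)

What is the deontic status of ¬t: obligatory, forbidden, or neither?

Premise 12 states O(v) outright.
Premise 5, O(¬d -> ¬v), contraposes to O(v -> d); with O(v) we get O(d).
The contrapositive of premise 7 (O(¬n -> ¬d)) is O(d -> n), and O(d) is already established, so O(n).
Premise 10 is O(n -> ¬a); since O(n), deontic closure gives O(¬a).
The contrapositive of premise 1 (O(¬j -> a)) is O(¬a -> j), and O(¬a) is already established, so O(j).
Premise 6 is O(j -> t); since O(j), deontic closure gives O(t).
Premises 2, 3, 4, 8, 9, 11 do not contribute to this derivation.
Thus O(t), which is F(¬t): ¬t is forbidden.

Forbidden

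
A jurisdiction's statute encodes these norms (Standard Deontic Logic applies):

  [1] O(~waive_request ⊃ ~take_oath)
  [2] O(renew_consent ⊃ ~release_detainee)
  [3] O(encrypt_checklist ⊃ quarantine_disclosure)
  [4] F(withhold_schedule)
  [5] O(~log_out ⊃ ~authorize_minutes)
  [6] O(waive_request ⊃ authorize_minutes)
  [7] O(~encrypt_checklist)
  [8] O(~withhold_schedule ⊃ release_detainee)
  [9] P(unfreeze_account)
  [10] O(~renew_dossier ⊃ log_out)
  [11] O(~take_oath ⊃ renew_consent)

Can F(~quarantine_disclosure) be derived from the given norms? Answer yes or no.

No

Premise 3 is O(encrypt_checklist ⊃ quarantine_disclosure), but O(encrypt_checklist) is not derivable from the premises, so it does not yield O(quarantine_disclosure).
No other premise forces O(quarantine_disclosure). An ideal world satisfying every premise can still have ~quarantine_disclosure true, so F(~quarantine_disclosure) is not derivable.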